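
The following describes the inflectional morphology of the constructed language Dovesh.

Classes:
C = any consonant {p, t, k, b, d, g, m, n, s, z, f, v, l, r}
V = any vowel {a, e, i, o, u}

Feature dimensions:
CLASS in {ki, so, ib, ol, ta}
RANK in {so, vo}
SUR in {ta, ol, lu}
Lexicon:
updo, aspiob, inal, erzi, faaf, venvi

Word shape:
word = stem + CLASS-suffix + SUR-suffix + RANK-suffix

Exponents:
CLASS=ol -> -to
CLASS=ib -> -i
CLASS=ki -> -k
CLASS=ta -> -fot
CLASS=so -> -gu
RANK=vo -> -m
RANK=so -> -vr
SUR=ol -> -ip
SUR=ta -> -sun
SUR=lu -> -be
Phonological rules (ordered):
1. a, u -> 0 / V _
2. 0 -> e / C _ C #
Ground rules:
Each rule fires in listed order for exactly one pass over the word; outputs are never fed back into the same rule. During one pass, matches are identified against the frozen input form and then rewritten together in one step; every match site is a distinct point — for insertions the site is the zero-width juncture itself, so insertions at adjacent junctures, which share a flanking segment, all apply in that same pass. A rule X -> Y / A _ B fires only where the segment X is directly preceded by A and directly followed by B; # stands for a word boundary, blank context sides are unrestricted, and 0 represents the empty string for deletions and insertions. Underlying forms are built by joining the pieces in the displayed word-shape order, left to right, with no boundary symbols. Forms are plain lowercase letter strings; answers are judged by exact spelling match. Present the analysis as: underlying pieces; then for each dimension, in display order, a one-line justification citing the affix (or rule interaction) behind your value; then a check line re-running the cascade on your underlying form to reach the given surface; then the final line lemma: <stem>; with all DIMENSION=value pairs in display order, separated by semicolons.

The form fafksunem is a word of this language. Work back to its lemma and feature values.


underlying: faaf-k-sun-m
CLASS=ki - signalled by the affix -k
RANK=vo - signalled by the affix -m
SUR=ta - signalled by the affix -sun
check: faafksunm -> fafksunm -> fafksunem
lemma: faaf; CLASS=ki; RANK=vo; SUR=ta


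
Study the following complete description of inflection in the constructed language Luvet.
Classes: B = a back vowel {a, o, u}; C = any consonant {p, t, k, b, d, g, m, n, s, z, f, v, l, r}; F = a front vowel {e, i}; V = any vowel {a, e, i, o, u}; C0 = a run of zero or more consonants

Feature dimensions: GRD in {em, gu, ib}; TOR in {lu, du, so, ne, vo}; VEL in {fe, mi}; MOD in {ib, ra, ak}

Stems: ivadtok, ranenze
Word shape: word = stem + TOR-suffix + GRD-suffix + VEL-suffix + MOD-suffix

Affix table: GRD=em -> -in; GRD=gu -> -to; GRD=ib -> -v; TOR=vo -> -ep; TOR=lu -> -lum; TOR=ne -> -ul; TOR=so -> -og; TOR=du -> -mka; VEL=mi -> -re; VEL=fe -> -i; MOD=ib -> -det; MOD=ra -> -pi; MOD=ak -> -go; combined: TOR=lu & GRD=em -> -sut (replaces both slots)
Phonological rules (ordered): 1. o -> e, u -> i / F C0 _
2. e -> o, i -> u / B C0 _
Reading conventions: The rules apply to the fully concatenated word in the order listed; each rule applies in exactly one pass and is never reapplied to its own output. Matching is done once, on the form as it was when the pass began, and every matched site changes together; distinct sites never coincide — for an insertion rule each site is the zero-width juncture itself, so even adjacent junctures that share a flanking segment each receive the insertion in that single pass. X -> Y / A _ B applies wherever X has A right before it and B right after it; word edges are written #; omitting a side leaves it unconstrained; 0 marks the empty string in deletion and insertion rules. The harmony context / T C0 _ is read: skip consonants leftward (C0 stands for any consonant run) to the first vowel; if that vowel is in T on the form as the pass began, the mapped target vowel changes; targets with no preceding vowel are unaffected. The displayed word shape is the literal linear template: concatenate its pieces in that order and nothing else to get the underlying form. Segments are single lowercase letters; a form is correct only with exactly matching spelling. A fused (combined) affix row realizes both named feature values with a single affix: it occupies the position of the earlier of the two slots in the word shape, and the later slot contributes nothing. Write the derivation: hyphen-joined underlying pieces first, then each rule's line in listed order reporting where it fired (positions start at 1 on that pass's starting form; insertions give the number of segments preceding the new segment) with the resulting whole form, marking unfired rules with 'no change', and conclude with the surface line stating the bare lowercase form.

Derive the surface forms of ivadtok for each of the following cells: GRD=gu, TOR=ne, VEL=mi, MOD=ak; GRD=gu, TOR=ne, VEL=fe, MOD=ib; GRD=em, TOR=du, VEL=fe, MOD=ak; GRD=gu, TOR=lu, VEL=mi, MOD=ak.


cell GRD=gu, TOR=ne, VEL=mi, MOD=ak:
underlying: ivadtok-ul-to-re-go
1. o -> e, u -> i / F C0 _: fires at position(s) 15: ivadtokultorege
2. e -> o, i -> u / B C0 _: fires at position(s) 13: ivadtokultoroge
surface: ivadtokultoroge

cell GRD=gu, TOR=ne, VEL=fe, MOD=ib:
underlying: ivadtok-ul-to-i-det
1. o -> e, u -> i / F C0 _: no change
2. e -> o, i -> u / B C0 _: fires at position(s) 12: ivadtokultoudet
surface: ivadtokultoudet

cell GRD=em, TOR=du, VEL=fe, MOD=ak:
underlying: ivadtok-mka-in-i-go
1. o -> e, u -> i / F C0 _: fires at position(s) 15: ivadtokmkainige
2. e -> o, i -> u / B C0 _: fires at position(s) 11: ivadtokmkaunige
surface: ivadtokmkaunige

cell GRD=gu, TOR=lu, VEL=mi, MOD=ak:
underlying: ivadtok-lum-to-re-go
1. o -> e, u -> i / F C0 _: fires at position(s) 16: ivadtoklumtorege
2. e -> o, i -> u / B C0 _: fires at position(s) 14: ivadtoklumtoroge
surface: ivadtoklumtoroge


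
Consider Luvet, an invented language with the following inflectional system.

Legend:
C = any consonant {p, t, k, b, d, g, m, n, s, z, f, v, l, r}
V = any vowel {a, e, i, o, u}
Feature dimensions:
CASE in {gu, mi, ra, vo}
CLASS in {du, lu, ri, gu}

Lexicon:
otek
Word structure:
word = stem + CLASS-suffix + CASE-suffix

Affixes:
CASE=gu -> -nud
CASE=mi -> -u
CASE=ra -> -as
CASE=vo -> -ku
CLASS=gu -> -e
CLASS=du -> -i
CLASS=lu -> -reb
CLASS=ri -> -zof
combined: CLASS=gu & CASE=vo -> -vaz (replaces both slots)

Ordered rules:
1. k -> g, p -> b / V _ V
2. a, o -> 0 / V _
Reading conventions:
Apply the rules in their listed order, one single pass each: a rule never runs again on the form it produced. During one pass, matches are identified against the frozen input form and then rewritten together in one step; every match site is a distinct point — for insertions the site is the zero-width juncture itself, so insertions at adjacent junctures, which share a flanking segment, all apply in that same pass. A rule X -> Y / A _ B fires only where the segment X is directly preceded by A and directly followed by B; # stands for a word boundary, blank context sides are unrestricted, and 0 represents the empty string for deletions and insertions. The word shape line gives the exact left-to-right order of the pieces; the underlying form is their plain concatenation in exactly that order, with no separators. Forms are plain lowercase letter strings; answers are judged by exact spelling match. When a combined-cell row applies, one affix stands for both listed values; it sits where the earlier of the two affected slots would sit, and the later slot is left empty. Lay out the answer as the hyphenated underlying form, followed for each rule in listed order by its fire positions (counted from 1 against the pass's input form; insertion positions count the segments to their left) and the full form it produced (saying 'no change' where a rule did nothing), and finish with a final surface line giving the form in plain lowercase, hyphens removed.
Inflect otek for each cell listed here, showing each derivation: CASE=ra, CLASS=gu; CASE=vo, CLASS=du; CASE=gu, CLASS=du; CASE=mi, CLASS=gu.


cell CASE=ra, CLASS=gu:
underlying: otek-e-as
1. k -> g, p -> b / V _ V: fires at position(s) 4: otegeas
2. a, o -> 0 / V _: fires at position(s) 6: oteges
surface: oteges

cell CASE=vo, CLASS=du:
underlying: otek-i-ku
1. k -> g, p -> b / V _ V: fires at position(s) 4, 6: otegigu
2. a, o -> 0 / V _: no change
surface: otegigu

cell CASE=gu, CLASS=du:
underlying: otek-i-nud
1. k -> g, p -> b / V _ V: fires at position(s) 4: oteginud
2. a, o -> 0 / V _: no change
surface: oteginud

cell CASE=mi, CLASS=gu:
underlying: otek-e-u
1. k -> g, p -> b / V _ V: fires at position(s) 4: otegeu
2. a, o -> 0 / V _: no change
surface: otegeu


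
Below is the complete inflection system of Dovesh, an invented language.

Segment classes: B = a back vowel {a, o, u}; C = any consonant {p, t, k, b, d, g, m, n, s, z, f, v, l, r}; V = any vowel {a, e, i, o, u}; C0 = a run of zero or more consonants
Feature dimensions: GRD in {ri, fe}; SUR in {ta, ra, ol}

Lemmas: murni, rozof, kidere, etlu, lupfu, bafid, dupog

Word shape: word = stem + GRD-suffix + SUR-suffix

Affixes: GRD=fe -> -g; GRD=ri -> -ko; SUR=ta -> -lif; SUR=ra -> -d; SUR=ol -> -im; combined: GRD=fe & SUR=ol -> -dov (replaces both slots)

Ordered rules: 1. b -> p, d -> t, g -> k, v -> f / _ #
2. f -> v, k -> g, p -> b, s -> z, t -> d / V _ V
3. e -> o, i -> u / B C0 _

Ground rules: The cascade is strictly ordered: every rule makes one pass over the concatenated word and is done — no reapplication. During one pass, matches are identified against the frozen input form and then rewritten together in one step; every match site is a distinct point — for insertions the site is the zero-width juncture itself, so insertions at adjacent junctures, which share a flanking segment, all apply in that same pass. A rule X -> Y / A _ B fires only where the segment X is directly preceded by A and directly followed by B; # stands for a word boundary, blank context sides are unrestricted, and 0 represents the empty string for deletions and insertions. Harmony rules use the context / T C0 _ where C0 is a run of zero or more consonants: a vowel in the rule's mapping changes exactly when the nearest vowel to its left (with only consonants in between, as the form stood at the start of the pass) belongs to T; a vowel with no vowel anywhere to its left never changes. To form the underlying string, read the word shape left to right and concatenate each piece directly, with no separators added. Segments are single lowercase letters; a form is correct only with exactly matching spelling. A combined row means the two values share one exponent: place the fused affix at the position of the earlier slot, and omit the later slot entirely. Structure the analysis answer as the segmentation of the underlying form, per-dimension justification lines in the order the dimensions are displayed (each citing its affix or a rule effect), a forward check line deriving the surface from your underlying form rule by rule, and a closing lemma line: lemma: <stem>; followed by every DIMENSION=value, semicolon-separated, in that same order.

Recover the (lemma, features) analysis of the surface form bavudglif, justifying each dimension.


underlying: bafid-g-lif
GRD=fe - signalled by the affix -g
SUR=ta - signalled by the affix -lif
check: bafidglif -> bafidglif -> bavidglif -> bavudglif
lemma: bafid; GRD=fe; SUR=ta


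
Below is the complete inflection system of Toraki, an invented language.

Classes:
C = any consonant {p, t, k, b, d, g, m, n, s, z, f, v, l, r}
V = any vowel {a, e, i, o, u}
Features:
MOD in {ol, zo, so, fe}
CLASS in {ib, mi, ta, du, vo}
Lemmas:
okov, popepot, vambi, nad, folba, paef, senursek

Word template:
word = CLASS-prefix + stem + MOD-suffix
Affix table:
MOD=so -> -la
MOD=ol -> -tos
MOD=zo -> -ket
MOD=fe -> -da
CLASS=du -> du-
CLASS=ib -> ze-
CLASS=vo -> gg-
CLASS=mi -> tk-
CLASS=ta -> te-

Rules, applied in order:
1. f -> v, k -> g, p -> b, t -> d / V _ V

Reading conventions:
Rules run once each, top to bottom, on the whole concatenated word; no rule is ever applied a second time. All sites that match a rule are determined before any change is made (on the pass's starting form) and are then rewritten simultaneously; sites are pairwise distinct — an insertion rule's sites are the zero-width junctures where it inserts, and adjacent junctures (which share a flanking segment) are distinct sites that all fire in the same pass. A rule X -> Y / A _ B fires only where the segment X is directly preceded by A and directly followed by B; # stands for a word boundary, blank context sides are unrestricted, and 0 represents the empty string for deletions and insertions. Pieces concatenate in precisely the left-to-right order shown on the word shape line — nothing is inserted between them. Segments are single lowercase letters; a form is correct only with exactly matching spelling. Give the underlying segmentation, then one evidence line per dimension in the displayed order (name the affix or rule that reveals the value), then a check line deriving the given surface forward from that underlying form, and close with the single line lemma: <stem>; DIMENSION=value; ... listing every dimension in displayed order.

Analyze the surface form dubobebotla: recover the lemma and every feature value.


underlying: du-popepot-la
MOD=so - signalled by the affix -la
CLASS=du - signalled by the affix du-
check: dupopepotla -> dubobebotla
lemma: popepot; MOD=so; CLASS=du


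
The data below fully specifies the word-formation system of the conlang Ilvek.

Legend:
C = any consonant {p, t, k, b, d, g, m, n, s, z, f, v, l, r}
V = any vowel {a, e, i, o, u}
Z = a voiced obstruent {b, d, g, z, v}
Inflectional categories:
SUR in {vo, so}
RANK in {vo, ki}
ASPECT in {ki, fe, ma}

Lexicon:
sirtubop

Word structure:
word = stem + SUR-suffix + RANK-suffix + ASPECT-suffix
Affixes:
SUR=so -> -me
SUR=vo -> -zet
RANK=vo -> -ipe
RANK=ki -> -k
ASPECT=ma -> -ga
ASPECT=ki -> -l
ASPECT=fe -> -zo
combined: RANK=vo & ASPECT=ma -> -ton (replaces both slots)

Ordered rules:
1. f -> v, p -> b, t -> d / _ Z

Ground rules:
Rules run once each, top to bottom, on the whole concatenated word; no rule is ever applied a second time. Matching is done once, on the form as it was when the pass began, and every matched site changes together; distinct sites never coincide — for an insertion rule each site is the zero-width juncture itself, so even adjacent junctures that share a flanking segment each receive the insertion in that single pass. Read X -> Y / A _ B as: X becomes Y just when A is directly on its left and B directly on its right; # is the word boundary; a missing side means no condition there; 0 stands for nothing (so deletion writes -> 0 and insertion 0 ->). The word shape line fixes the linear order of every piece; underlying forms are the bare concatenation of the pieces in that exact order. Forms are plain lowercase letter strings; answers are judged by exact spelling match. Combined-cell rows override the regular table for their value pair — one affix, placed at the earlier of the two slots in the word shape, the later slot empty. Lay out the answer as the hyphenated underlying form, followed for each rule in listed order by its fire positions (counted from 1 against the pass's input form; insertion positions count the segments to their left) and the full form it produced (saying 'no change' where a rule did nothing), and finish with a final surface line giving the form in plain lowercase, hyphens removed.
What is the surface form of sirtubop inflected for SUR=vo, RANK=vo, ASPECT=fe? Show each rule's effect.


underlying: sirtubop-zet-ipe-zo
1. f -> v, p -> b, t -> d / _ Z: fires at position(s) 8: sirtubobzetipezo
surface: sirtubobzetipezo


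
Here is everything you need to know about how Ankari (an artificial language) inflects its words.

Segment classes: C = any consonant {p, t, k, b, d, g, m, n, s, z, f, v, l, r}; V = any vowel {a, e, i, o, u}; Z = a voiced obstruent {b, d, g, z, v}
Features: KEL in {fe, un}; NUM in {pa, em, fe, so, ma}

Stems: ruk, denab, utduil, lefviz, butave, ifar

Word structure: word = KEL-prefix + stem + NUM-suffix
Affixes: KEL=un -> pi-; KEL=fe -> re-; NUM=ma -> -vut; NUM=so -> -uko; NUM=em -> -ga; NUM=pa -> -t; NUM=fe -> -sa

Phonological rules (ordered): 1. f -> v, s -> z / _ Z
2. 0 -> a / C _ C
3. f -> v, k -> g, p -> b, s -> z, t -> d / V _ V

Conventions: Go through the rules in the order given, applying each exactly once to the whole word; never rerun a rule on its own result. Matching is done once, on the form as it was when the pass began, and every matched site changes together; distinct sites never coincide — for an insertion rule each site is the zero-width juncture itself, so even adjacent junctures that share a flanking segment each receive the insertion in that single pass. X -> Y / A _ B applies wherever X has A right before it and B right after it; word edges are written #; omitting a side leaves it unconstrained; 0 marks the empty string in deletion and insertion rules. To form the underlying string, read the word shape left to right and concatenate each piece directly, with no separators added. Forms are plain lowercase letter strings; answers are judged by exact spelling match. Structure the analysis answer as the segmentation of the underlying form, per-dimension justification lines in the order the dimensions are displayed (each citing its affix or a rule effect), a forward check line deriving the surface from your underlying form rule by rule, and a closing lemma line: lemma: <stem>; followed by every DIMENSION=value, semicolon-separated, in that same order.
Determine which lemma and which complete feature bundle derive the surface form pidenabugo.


underlying: pi-denab-uko
KEL=un - signalled by the affix pi-
NUM=so - signalled by the affix -uko
check: pidenabuko -> pidenabuko -> pidenabuko -> pidenabugo
lemma: denab; KEL=un; NUM=so


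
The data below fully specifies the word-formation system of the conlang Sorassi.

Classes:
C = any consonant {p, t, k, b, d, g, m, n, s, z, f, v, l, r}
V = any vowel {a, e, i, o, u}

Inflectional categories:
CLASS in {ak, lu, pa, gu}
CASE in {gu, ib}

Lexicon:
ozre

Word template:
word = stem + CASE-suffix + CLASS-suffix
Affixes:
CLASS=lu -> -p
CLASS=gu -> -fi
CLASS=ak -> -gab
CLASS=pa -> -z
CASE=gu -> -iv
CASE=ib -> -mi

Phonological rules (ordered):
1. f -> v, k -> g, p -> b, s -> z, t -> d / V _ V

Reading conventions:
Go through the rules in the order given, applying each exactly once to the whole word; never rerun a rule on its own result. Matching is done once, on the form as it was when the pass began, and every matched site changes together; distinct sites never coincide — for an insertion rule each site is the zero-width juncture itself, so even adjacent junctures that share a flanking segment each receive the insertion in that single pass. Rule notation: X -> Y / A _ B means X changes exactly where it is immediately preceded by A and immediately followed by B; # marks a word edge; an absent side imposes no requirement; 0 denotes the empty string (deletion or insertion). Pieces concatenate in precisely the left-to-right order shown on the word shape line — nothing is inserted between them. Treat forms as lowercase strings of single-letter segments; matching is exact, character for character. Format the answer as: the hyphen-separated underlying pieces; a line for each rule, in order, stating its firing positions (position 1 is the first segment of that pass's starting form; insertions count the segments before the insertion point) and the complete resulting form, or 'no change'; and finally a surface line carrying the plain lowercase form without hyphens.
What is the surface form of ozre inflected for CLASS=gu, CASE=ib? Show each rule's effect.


underlying: ozre-mi-fi
1. f -> v, k -> g, p -> b, s -> z, t -> d / V _ V: fires at position(s) 7: ozremivi
surface: ozremivi


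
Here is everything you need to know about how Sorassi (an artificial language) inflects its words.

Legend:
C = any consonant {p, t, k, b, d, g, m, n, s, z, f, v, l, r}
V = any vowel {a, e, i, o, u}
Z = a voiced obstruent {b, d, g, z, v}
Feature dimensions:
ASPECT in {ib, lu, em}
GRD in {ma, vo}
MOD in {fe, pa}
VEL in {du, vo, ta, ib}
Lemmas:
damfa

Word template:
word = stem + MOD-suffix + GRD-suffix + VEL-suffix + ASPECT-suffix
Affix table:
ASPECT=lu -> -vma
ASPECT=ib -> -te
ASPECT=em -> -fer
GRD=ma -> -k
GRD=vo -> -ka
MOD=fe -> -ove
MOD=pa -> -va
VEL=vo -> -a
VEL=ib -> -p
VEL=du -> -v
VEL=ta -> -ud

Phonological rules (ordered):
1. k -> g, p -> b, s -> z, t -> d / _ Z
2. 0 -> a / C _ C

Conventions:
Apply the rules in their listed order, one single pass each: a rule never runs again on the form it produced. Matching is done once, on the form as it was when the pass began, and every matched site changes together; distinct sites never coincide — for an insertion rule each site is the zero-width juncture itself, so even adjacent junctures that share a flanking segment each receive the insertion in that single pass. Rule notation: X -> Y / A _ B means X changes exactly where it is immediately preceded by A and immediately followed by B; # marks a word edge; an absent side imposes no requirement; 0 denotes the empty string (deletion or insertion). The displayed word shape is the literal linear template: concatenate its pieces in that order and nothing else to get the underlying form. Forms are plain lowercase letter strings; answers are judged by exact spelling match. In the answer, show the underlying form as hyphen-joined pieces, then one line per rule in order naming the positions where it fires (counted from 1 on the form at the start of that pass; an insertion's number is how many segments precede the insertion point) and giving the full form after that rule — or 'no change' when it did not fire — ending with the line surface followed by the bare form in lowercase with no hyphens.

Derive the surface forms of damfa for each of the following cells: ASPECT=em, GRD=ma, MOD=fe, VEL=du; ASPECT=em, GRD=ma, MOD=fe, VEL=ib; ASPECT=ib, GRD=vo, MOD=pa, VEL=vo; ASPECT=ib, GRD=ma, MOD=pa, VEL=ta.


cell ASPECT=em, GRD=ma, MOD=fe, VEL=du:
underlying: damfa-ove-k-v-fer
1. k -> g, p -> b, s -> z, t -> d / _ Z: fires at position(s) 9: damfaovegvfer
2. 0 -> a / C _ C: inserts after position(s) 3, 9, 10: damafaovegavafer
surface: damafaovegavafer

cell ASPECT=em, GRD=ma, MOD=fe, VEL=ib:
underlying: damfa-ove-k-p-fer
1. k -> g, p -> b, s -> z, t -> d / _ Z: no change
2. 0 -> a / C _ C: inserts after position(s) 3, 9, 10: damafaovekapafer
surface: damafaovekapafer

cell ASPECT=ib, GRD=vo, MOD=pa, VEL=vo:
underlying: damfa-va-ka-a-te
1. k -> g, p -> b, s -> z, t -> d / _ Z: no change
2. 0 -> a / C _ C: inserts after position(s) 3: damafavakaate
surface: damafavakaate

cell ASPECT=ib, GRD=ma, MOD=pa, VEL=ta:
underlying: damfa-va-k-ud-te
1. k -> g, p -> b, s -> z, t -> d / _ Z: no change
2. 0 -> a / C _ C: inserts after position(s) 3, 10: damafavakudate
surface: damafavakudate


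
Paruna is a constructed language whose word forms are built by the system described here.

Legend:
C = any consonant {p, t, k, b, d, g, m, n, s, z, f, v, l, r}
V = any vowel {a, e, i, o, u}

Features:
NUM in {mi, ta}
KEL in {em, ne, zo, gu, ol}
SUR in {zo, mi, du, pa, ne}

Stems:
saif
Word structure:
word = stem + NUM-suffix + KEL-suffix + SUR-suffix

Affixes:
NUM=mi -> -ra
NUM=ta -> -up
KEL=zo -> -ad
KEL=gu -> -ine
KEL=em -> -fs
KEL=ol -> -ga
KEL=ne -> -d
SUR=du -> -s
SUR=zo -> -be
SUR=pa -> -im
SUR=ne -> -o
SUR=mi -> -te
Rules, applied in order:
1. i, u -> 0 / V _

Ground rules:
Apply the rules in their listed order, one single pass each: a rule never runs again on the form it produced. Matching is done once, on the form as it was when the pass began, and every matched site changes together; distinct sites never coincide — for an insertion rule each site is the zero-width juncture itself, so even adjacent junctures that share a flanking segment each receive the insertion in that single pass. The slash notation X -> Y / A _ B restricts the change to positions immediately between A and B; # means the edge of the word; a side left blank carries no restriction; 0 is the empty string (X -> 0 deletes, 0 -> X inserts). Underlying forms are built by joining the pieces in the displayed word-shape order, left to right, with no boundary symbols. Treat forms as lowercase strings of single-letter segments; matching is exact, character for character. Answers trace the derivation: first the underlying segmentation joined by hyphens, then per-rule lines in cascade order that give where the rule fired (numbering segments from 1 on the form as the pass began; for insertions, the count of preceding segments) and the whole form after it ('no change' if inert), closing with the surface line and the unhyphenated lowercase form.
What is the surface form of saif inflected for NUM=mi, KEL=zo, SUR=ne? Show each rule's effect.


underlying: saif-ra-ad-o
1. i, u -> 0 / V _: fires at position(s) 3: safraado
surface: safraado


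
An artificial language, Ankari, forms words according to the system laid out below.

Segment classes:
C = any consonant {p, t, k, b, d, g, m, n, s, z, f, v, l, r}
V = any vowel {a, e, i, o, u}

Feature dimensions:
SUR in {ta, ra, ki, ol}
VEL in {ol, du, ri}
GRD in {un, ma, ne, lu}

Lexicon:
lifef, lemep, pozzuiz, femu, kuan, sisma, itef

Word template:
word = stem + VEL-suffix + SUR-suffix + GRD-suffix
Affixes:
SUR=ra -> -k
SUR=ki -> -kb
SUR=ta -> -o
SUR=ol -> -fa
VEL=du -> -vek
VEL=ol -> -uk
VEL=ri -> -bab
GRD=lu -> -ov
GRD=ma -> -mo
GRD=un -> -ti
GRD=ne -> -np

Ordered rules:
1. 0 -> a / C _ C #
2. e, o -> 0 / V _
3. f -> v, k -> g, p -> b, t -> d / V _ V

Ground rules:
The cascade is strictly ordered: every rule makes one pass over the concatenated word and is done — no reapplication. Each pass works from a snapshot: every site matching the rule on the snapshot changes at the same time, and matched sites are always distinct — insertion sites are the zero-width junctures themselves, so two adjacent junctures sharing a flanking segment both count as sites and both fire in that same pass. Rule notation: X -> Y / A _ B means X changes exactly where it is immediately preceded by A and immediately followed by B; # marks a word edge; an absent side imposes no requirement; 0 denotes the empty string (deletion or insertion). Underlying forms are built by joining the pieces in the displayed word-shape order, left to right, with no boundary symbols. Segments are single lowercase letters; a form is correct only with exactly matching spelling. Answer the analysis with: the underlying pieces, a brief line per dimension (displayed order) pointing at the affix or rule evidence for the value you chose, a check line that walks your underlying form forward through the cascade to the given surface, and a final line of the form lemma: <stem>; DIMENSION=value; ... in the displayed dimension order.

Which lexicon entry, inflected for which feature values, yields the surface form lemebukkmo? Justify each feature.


underlying: lemep-uk-k-mo
SUR=ra - signalled by the affix -k
VEL=ol - signalled by the affix -uk
GRD=ma - signalled by the affix -mo
check: lemepukkmo -> lemepukkmo -> lemepukkmo -> lemebukkmo
lemma: lemep; SUR=ra; VEL=ol; GRD=ma


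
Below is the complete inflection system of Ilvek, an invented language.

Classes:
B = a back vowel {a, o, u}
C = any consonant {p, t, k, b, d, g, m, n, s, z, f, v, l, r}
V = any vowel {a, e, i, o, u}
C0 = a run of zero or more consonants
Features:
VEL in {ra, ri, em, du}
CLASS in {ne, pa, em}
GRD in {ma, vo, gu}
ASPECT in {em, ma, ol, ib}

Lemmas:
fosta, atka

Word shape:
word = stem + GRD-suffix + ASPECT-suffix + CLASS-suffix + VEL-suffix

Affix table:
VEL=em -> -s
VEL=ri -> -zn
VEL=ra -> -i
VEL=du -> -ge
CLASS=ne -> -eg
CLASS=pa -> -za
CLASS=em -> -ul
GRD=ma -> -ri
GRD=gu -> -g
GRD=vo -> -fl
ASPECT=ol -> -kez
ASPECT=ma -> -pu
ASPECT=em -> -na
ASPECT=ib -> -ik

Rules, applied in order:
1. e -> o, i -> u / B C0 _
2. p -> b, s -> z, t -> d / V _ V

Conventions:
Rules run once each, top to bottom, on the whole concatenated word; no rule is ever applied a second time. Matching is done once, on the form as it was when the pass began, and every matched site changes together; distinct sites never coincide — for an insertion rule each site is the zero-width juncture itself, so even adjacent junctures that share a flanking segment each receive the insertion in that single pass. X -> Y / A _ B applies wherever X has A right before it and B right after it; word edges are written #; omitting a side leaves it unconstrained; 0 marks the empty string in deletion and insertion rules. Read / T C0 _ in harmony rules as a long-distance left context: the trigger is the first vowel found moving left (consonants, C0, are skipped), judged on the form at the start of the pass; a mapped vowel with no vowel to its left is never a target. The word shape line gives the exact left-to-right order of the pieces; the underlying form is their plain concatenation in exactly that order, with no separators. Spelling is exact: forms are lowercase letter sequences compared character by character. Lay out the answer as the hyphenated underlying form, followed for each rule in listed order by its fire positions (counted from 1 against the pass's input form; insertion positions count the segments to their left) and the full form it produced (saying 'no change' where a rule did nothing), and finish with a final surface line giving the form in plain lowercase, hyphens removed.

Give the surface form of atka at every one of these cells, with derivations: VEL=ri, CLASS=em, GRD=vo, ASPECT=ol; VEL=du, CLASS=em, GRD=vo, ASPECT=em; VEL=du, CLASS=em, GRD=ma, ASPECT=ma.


cell VEL=ri, CLASS=em, GRD=vo, ASPECT=ol:
underlying: atka-fl-kez-ul-zn
1. e -> o, i -> u / B C0 _: fires at position(s) 8: atkaflkozulzn
2. p -> b, s -> z, t -> d / V _ V: no change
surface: atkaflkozulzn

cell VEL=du, CLASS=em, GRD=vo, ASPECT=em:
underlying: atka-fl-na-ul-ge
1. e -> o, i -> u / B C0 _: fires at position(s) 12: atkaflnaulgo
2. p -> b, s -> z, t -> d / V _ V: no change
surface: atkaflnaulgo

cell VEL=du, CLASS=em, GRD=ma, ASPECT=ma:
underlying: atka-ri-pu-ul-ge
1. e -> o, i -> u / B C0 _: fires at position(s) 6, 12: atkarupuulgo
2. p -> b, s -> z, t -> d / V _ V: fires at position(s) 7: atkarubuulgo
surface: atkarubuulgo


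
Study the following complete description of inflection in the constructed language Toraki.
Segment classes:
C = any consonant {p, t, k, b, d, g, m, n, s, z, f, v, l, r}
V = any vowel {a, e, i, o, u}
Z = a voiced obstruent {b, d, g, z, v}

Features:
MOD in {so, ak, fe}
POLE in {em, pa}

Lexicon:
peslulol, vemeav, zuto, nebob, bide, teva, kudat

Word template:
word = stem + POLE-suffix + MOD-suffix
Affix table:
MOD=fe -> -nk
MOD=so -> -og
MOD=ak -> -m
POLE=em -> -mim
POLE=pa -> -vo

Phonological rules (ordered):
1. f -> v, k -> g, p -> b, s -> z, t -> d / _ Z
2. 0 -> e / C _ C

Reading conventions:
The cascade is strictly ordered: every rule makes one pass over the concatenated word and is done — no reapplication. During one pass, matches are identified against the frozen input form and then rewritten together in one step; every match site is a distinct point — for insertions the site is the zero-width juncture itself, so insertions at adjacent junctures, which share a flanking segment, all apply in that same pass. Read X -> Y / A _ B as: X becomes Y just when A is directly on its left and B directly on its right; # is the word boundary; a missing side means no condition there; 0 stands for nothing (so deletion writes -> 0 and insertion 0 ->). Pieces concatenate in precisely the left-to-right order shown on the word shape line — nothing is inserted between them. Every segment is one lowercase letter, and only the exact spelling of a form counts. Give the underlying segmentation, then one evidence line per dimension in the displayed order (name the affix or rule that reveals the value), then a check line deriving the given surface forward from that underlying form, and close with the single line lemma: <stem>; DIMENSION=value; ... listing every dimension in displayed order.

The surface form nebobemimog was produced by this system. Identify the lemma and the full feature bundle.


underlying: nebob-mim-og
MOD=so - signalled by the affix -og
POLE=em - signalled by the affix -mim
check: nebobmimog -> nebobmimog -> nebobemimog
lemma: nebob; MOD=so; POLE=em


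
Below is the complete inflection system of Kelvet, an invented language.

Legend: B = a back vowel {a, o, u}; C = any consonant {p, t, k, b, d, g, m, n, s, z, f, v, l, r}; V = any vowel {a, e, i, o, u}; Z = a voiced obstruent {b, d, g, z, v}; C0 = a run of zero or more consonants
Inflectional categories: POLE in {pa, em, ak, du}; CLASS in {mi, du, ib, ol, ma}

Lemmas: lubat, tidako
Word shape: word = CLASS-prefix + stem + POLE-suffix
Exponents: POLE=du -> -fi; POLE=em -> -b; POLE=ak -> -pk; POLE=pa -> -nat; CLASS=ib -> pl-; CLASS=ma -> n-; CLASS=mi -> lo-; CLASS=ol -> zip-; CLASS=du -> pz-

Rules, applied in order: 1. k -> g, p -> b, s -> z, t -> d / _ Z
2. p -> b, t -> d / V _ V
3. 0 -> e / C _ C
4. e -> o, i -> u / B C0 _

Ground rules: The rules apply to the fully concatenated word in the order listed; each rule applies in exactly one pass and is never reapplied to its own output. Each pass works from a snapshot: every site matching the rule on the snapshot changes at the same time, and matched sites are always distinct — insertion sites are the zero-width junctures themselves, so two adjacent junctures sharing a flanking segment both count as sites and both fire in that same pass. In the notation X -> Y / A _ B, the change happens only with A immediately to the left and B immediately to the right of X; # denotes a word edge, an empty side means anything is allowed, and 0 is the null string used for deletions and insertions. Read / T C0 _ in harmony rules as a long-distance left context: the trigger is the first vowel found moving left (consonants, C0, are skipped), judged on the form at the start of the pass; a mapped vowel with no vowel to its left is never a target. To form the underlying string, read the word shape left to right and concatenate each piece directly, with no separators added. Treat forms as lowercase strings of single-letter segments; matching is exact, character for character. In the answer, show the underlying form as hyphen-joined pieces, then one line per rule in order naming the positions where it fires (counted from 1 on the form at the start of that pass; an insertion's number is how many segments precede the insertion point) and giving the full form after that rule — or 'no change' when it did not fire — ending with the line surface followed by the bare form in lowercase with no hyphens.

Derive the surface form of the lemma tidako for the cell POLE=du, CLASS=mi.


underlying: lo-tidako-fi
1. k -> g, p -> b, s -> z, t -> d / _ Z: no change
2. p -> b, t -> d / V _ V: fires at position(s) 3: lodidakofi
3. 0 -> e / C _ C: no change
4. e -> o, i -> u / B C0 _: fires at position(s) 4, 10: lodudakofu
surface: lodudakofu


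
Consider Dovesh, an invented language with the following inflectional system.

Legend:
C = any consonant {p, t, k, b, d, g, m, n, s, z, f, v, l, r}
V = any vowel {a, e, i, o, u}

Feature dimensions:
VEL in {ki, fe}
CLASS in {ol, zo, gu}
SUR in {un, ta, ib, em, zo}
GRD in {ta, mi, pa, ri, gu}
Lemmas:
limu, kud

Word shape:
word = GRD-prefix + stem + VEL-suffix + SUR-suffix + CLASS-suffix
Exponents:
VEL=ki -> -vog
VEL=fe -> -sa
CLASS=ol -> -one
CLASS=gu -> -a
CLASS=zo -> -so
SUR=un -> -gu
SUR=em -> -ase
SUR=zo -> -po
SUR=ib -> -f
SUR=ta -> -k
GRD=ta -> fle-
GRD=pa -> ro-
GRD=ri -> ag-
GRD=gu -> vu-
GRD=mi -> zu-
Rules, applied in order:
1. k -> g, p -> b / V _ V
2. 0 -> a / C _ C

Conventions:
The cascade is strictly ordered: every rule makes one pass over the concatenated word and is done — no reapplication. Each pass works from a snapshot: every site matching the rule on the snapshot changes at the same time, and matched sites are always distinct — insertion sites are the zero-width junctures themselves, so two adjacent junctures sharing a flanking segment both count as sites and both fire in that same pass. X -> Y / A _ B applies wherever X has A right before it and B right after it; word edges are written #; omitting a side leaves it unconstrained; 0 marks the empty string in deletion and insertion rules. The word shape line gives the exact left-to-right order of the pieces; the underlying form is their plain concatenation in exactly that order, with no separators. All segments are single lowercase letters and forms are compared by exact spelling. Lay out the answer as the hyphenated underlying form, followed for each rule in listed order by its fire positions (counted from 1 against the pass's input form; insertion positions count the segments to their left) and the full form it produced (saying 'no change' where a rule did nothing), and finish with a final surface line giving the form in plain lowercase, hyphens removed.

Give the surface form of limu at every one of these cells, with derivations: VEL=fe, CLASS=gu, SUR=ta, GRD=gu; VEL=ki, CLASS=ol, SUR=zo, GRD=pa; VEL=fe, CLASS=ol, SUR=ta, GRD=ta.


cell VEL=fe, CLASS=gu, SUR=ta, GRD=gu:
underlying: vu-limu-sa-k-a
1. k -> g, p -> b / V _ V: fires at position(s) 9: vulimusaga
2. 0 -> a / C _ C: no change
surface: vulimusaga

cell VEL=ki, CLASS=ol, SUR=zo, GRD=pa:
underlying: ro-limu-vog-po-one
1. k -> g, p -> b / V _ V: no change
2. 0 -> a / C _ C: inserts after position(s) 9: rolimuvogapoone
surface: rolimuvogapoone

cell VEL=fe, CLASS=ol, SUR=ta, GRD=ta:
underlying: fle-limu-sa-k-one
1. k -> g, p -> b / V _ V: fires at position(s) 10: flelimusagone
2. 0 -> a / C _ C: inserts after position(s) 1: falelimusagone
surface: falelimusagone


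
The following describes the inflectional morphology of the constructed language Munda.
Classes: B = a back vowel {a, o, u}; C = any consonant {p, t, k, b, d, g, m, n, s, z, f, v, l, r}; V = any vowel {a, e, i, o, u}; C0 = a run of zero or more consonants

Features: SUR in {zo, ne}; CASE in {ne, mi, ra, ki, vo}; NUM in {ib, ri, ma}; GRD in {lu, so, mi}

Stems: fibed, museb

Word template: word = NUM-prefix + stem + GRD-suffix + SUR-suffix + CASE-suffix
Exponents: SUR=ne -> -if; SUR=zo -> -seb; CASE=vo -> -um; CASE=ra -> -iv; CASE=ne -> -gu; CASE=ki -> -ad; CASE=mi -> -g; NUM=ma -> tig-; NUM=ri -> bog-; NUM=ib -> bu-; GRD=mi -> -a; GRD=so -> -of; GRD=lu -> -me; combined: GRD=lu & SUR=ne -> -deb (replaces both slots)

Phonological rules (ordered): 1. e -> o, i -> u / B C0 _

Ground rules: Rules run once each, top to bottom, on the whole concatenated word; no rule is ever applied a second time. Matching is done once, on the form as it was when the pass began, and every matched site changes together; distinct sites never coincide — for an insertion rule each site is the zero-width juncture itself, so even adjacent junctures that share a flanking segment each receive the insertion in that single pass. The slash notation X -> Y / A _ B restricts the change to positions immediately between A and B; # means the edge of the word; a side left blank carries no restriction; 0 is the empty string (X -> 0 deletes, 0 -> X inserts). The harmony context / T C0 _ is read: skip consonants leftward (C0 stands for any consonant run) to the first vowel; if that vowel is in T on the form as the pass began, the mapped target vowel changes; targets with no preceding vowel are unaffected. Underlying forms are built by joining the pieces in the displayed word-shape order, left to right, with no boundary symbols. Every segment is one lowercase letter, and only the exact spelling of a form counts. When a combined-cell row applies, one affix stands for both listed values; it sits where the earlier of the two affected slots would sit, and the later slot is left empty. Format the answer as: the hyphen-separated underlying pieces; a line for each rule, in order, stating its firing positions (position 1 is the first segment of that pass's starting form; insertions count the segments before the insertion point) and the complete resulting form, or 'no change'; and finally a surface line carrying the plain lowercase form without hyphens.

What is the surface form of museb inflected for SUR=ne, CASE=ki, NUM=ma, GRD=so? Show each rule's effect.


underlying: tig-museb-of-if-ad
1. e -> o, i -> u / B C0 _: fires at position(s) 7, 11: tigmusobofufad
surface: tigmusobofufad
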